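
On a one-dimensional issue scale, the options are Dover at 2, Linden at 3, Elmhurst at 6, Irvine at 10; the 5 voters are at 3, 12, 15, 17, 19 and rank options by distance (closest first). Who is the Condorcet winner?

With single-peaked preferences on a line, the Condorcet winner is the candidate closest to the median voter.
The median voter (position 15) is closest to Irvine at 10.
Check: Irvine vs Elmhurst — voters closer to Irvine: 4 of 5.

Irvine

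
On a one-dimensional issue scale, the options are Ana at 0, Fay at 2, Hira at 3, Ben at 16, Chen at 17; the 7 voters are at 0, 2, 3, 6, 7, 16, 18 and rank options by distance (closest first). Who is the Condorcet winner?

With single-peaked preferences on a line, the Condorcet winner is the candidate closest to the median voter.
The median voter (position 6) is closest to Hira at 3.
Check: Hira vs Ana — voters closer to Hira: 6 of 7.

Hira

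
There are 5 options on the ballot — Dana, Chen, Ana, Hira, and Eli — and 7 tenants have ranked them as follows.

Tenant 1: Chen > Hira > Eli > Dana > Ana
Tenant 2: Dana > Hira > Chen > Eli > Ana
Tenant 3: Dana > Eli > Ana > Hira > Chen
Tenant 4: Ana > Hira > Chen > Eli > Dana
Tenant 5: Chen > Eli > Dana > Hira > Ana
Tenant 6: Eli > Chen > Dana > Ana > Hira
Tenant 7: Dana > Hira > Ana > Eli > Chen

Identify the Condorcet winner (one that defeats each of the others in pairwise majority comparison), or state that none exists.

Head-to-head results (7 voters total):
Dana vs Chen: Chen wins 4–3.
Dana vs Ana: Dana wins 6–1.
Dana vs Hira: Dana wins 5–2.
Dana vs Eli: Eli wins 4–3.
Chen vs Ana: Chen wins 4–3.
Chen vs Hira: Hira wins 4–3.
Chen vs Eli: Chen wins 4–3.
Ana vs Hira: Hira wins 4–3.
Ana vs Eli: Eli wins 5–2.
Hira vs Eli: Hira wins 4–3.
No candidate beats all others: Dana beats Hira beats Chen beats Dana, a majority cycle.

None — there is no Condorcet winner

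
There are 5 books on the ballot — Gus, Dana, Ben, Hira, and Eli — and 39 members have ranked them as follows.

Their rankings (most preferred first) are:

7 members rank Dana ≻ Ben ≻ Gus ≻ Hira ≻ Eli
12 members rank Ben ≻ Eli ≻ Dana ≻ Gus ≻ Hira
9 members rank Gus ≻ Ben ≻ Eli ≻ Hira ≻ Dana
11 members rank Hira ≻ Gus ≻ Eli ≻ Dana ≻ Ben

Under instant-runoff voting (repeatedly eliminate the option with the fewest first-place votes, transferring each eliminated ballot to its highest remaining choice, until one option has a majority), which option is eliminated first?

Eli

Round 1: Ben 12, Hira 11, Gus 9, Dana 7, Eli 0. Eli has the fewest and is eliminated.
Round 2: Ben 12, Hira 11, Gus 9, Dana 7. Dana has the fewest and is eliminated.
Round 3: Ben 19, Hira 11, Gus 9. Gus has the fewest and is eliminated.
Round 4: Ben 28, Hira 11. Ben has a majority.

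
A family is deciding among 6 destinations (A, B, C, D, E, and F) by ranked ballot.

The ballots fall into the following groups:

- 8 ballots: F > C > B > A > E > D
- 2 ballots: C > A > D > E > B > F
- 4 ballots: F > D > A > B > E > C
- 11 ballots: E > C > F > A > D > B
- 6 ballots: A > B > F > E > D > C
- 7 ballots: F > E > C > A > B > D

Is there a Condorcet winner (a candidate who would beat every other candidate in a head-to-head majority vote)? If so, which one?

Head-to-head results (38 voters total):
A vs B: A wins 30–8.
A vs C: C wins 28–10.
A vs D: A wins 34–4.
A vs E: A wins 20–18.
A vs F: F wins 30–8.
B vs C: C wins 28–10.
B vs D: B wins 21–17.
B vs E: E wins 20–18.
B vs F: F wins 30–8.
C vs D: C wins 28–10.
C vs E: E wins 28–10.
C vs F: F wins 25–13.
D vs E: E wins 32–6.
D vs F: F wins 36–2.
E vs F: F wins 25–13.
F beats each rival — A (30–8), B (30–8), C (25–13), D (36–2), E (25–13) — so F is the Condorcet winner.

F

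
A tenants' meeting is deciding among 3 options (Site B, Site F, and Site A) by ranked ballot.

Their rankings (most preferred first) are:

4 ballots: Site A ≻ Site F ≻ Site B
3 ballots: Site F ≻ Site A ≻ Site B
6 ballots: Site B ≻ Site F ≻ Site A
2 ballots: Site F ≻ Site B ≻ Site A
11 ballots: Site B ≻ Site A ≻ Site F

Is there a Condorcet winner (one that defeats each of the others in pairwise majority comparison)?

Yes

Head-to-head results (26 voters total):
Site B vs Site F: Site B wins 17–9.
Site B vs Site A: Site B wins 19–7.
Site F vs Site A: Site A wins 15–11.
Site B beats each rival — Site F (17–9), Site A (19–7) — so Site B is the Condorcet winner.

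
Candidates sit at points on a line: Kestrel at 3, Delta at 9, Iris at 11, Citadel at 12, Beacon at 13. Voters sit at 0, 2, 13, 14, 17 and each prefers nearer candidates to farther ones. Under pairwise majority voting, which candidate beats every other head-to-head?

Beacon

With single-peaked preferences on a line, the Condorcet winner is the candidate closest to the median voter.
The median voter (position 13) is closest to Beacon at 13.
Check: Beacon vs Kestrel — voters closer to Beacon: 3 of 5.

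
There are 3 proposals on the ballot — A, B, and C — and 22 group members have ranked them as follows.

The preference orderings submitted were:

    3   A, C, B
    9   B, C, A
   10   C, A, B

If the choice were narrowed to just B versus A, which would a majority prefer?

Ballots ranking B above A: 9.
Ballots ranking A above B: 3+10 = 13.
A wins the head-to-head, 13–9.

A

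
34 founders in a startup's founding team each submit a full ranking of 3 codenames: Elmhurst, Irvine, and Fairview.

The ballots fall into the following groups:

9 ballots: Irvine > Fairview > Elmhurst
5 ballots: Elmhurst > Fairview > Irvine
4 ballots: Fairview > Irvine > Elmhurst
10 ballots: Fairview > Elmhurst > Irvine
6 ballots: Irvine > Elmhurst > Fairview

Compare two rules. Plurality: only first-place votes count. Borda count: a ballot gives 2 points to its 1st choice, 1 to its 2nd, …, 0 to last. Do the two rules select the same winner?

Plurality first-place counts: Elmhurst 5, Irvine 15, Fairview 14 → Irvine.
Borda totals: Elmhurst 26, Irvine 34, Fairview 42 → Fairview.
The two rules disagree: plurality picks Irvine, Borda picks Fairview.

No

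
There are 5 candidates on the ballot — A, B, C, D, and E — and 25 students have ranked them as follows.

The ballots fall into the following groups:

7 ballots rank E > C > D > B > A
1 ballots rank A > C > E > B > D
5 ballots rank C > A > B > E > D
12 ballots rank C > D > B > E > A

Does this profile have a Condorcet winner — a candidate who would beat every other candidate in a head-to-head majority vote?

Yes

Head-to-head results (25 voters total):
A vs B: B wins 19–6.
A vs C: C wins 24–1.
A vs D: D wins 19–6.
A vs E: E wins 19–6.
B vs C: C wins 25–0.
B vs D: D wins 19–6.
B vs E: B wins 17–8.
C vs D: C wins 25–0.
C vs E: C wins 18–7.
D vs E: E wins 13–12.
C beats each rival — A (24–1), B (25–0), D (25–0), E (18–7) — so C is the Condorcet winner.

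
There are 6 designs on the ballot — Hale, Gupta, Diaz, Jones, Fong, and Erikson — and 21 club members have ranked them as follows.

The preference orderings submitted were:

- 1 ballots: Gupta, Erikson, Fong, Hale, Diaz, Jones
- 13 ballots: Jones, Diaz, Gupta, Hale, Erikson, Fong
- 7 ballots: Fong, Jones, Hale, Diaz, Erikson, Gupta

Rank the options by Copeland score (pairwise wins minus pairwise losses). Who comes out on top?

Pairwise results:
  Hale vs Gupta: Gupta wins 14–7.
  Hale vs Diaz: Diaz wins 13–8.
  Hale vs Jones: Jones wins 20–1.
  Hale vs Fong: Hale wins 13–8.
  Hale vs Erikson: Hale wins 20–1.
  Gupta vs Diaz: Diaz wins 20–1.
  Gupta vs Jones: Jones wins 20–1.
  Gupta vs Fong: Gupta wins 14–7.
  Gupta vs Erikson: Gupta wins 14–7.
  Diaz vs Jones: Jones wins 20–1.
  Diaz vs Fong: Diaz wins 13–8.
  Diaz vs Erikson: Diaz wins 20–1.
  Jones vs Fong: Jones wins 13–8.
  Jones vs Erikson: Jones wins 20–1.
  Fong vs Erikson: Erikson wins 14–7.
Copeland scores (wins − losses):
  Hale: 2 − 3 = -1
  Gupta: 3 − 2 = 1
  Diaz: 4 − 1 = 3
  Jones: 5 − 0 = 5
  Fong: 0 − 5 = -5
  Erikson: 1 − 4 = -3
Jones has the best Copeland score.

Jones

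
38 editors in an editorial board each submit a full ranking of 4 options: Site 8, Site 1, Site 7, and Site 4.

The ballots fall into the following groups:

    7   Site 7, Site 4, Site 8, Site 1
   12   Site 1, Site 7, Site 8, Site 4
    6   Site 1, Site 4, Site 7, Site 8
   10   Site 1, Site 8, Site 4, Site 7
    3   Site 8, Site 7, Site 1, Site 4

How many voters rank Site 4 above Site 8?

Ballots ranking Site 4 above Site 8: 7+6 = 13.
Ballots ranking Site 8 above Site 4: 12+10+3 = 25.
So 13 of 38 voters prefer Site 4 to Site 8.

13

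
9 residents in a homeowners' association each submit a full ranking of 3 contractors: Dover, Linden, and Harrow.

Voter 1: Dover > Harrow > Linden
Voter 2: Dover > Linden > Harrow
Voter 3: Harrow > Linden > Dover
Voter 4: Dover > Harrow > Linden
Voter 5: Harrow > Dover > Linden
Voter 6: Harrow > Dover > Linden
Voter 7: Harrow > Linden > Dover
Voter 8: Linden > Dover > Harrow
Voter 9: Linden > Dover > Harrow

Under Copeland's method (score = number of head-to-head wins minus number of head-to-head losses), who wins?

Dover

Pairwise results:
  Dover vs Linden: Dover wins 5–4.
  Dover vs Harrow: Dover wins 5–4.
  Linden vs Harrow: Harrow wins 6–3.
Copeland scores (wins − losses):
  Dover: 2 − 0 = 2
  Linden: 0 − 2 = -2
  Harrow: 1 − 1 = 0
Dover has the best Copeland score.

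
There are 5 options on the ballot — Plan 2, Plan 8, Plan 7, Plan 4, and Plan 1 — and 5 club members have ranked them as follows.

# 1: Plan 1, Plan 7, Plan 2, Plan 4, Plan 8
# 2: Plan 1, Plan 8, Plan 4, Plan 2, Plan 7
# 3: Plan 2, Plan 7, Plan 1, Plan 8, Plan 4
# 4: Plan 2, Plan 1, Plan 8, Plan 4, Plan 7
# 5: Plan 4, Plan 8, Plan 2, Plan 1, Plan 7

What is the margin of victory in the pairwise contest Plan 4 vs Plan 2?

1

Ballots ranking Plan 4 above Plan 2: 2.
Ballots ranking Plan 2 above Plan 4: 3.
Plan 2 wins 3–2, a margin of 1.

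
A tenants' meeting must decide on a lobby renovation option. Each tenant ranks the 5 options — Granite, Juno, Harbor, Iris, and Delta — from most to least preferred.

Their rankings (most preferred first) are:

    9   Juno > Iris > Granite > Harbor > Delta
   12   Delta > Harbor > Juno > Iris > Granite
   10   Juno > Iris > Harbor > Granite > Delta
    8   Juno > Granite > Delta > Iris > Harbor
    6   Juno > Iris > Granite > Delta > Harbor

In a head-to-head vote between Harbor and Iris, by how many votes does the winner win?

21

Ballots ranking Harbor above Iris: 12.
Ballots ranking Iris above Harbor: 9+10+8+6 = 33.
Iris wins 33–12, a margin of 21.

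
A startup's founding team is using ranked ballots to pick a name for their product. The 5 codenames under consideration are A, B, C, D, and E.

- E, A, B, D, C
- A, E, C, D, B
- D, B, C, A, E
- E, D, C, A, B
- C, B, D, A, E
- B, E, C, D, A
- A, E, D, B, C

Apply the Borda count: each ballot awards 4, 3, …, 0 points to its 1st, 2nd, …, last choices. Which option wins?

E

Borda scores:
  A: 3 + 4 + 1 + 1 + 1 + 0 + 4 = 14
  B: 2 + 0 + 3 + 0 + 3 + 4 + 1 = 13
  C: 0 + 2 + 2 + 2 + 4 + 2 + 0 = 12
  D: 1 + 1 + 4 + 3 + 2 + 1 + 2 = 14
  E: 4 + 3 + 0 + 4 + 0 + 3 + 3 = 17
E has the highest total.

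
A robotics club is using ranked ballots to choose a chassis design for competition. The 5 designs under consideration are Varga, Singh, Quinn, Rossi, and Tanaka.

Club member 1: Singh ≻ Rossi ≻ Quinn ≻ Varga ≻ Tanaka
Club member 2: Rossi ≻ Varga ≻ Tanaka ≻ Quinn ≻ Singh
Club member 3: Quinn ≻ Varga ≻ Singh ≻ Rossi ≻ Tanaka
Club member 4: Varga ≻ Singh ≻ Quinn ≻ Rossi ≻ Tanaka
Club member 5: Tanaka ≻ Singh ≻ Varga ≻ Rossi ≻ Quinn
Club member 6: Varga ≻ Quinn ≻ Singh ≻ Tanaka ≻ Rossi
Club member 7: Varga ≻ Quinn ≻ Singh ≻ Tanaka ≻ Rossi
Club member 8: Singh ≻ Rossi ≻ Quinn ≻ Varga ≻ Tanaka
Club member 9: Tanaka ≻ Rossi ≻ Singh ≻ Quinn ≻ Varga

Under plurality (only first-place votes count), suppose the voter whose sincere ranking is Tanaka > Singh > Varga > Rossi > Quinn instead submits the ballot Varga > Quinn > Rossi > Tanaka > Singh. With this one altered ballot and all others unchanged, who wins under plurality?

First-place totals with the altered ballot: Varga 4, Singh 2, Quinn 1, Rossi 1, Tanaka 1.
The winner is unchanged: still Varga.

Varga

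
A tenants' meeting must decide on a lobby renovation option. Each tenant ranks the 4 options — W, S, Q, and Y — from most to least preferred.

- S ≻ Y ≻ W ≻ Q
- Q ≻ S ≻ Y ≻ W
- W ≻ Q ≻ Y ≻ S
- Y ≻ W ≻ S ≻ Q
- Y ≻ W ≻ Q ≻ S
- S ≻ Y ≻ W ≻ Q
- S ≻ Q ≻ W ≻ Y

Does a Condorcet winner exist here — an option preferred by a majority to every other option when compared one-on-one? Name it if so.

Head-to-head results (7 voters total):
W vs S: S wins 4–3.
W vs Q: W wins 5–2.
W vs Y: Y wins 5–2.
S vs Q: S wins 4–3.
S vs Y: S wins 4–3.
Q vs Y: Y wins 4–3.
S beats each rival — W (4–3), Q (4–3), Y (4–3) — so S is the Condorcet winner.

S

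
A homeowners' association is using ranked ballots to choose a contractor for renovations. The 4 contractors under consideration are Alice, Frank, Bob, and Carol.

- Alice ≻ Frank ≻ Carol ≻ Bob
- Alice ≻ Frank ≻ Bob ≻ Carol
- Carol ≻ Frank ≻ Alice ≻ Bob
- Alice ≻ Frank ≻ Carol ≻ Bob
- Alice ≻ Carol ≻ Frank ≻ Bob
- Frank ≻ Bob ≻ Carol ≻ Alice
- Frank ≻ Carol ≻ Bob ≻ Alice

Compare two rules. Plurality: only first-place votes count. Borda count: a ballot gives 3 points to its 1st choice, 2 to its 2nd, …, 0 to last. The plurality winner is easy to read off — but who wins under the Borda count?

Plurality first-place counts: Alice 4, Frank 2, Bob 0, Carol 1 → Alice.
Borda totals: Alice 13, Frank 15, Bob 4, Carol 10 → Frank.

Frank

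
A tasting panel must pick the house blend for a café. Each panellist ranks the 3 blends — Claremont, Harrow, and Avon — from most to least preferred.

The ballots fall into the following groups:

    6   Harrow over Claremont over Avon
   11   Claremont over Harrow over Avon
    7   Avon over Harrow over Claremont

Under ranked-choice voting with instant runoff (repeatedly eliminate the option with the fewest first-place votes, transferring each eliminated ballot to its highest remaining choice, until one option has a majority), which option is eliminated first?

Harrow

Round 1: Claremont 11, Avon 7, Harrow 6. Harrow has the fewest and is eliminated.
Round 2: Claremont 17, Avon 7. Claremont has a majority.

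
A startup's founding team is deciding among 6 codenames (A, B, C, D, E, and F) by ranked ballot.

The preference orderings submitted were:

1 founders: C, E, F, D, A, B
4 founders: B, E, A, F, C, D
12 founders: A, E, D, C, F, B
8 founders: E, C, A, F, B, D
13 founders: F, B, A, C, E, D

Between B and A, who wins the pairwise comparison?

A

Ballots ranking B above A: 4+13 = 17.
Ballots ranking A above B: 1+12+8 = 21.
A wins the head-to-head, 21–17.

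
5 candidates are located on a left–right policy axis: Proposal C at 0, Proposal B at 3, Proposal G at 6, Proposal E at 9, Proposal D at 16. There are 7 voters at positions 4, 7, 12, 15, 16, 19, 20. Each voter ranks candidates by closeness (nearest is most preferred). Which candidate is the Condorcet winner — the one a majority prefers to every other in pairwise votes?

Proposal D

With single-peaked preferences on a line, the Condorcet winner is the candidate closest to the median voter.
The median voter (position 15) is closest to Proposal D at 16.
Check: Proposal D vs Proposal B — voters closer to Proposal D: 5 of 7.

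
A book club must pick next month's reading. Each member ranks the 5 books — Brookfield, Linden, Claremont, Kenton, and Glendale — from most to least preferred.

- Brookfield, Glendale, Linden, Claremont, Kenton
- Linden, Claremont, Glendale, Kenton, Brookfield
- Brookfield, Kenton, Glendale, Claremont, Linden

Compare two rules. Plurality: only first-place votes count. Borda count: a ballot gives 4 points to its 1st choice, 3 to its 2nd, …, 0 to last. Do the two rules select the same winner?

Plurality first-place counts: Brookfield 2, Linden 1, Claremont 0, Kenton 0, Glendale 0 → Brookfield.
Borda totals: Brookfield 8, Linden 6, Claremont 5, Kenton 4, Glendale 7 → Brookfield.
The two rules agree on Brookfield.

Yes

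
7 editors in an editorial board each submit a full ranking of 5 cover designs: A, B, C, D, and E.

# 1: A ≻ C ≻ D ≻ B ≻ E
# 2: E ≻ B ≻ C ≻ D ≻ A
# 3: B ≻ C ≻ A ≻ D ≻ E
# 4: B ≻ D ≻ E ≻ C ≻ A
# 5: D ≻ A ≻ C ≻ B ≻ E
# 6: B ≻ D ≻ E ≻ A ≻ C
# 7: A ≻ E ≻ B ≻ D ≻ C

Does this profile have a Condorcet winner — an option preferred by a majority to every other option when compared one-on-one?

Yes

Head-to-head results (7 voters total):
A vs B: B wins 4–3.
A vs C: A wins 4–3.
A vs D: D wins 4–3.
A vs E: A wins 4–3.
B vs C: B wins 5–2.
B vs D: B wins 5–2.
B vs E: B wins 5–2.
C vs D: D wins 4–3.
C vs E: E wins 4–3.
D vs E: D wins 5–2.
B beats each rival — A (4–3), C (5–2), D (5–2), E (5–2) — so B is the Condorcet winner.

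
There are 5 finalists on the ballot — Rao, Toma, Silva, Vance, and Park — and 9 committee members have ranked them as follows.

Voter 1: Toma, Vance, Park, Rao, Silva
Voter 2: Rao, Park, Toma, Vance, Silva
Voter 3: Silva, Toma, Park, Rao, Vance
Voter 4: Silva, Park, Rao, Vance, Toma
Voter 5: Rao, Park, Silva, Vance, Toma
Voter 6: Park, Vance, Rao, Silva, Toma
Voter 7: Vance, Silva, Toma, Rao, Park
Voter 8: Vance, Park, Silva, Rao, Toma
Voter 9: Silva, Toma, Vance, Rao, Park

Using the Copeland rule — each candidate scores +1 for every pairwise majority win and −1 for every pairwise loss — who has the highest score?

Park

Pairwise results:
  Rao vs Toma: Rao wins 5–4.
  Rao vs Silva: Silva wins 5–4.
  Rao vs Vance: Vance wins 5–4.
  Rao vs Park: Park wins 5–4.
  Toma vs Silva: Silva wins 7–2.
  Toma vs Vance: Vance wins 5–4.
  Toma vs Park: Park wins 5–4.
  Silva vs Vance: Vance wins 5–4.
  Silva vs Park: Park wins 5–4.
  Vance vs Park: Park wins 5–4.
Copeland scores (wins − losses):
  Rao: 1 − 3 = -2
  Toma: 0 − 4 = -4
  Silva: 2 − 2 = 0
  Vance: 3 − 1 = 2
  Park: 4 − 0 = 4
Park has the best Copeland score.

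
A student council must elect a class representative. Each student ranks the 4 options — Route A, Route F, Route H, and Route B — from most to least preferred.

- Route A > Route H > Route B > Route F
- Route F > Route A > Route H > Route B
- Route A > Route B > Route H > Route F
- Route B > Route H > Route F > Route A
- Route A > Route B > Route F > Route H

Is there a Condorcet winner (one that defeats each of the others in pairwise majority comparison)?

Yes

Head-to-head results (5 voters total):
Route A vs Route F: Route A wins 3–2.
Route A vs Route H: Route A wins 4–1.
Route A vs Route B: Route A wins 4–1.
Route F vs Route H: Route H wins 3–2.
Route F vs Route B: Route B wins 4–1.
Route H vs Route B: Route B wins 3–2.
Route A beats each rival — Route F (3–2), Route H (4–1), Route B (4–1) — so Route A is the Condorcet winner.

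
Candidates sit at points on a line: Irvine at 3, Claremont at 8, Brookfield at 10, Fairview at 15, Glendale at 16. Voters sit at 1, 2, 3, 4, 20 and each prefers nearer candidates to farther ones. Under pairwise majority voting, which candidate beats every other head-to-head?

With single-peaked preferences on a line, the Condorcet winner is the candidate closest to the median voter.
The median voter (position 3) is closest to Irvine at 3.
Check: Irvine vs Glendale — voters closer to Irvine: 4 of 5.

Irvine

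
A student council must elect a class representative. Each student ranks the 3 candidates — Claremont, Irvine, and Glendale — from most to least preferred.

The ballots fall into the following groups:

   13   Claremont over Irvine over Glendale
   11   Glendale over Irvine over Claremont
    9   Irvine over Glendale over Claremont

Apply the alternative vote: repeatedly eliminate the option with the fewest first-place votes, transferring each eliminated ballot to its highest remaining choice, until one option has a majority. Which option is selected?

Glendale

Round 1: Claremont 13, Glendale 11, Irvine 9. Irvine has the fewest and is eliminated.
Round 2: Glendale 20, Claremont 13. Glendale has a majority.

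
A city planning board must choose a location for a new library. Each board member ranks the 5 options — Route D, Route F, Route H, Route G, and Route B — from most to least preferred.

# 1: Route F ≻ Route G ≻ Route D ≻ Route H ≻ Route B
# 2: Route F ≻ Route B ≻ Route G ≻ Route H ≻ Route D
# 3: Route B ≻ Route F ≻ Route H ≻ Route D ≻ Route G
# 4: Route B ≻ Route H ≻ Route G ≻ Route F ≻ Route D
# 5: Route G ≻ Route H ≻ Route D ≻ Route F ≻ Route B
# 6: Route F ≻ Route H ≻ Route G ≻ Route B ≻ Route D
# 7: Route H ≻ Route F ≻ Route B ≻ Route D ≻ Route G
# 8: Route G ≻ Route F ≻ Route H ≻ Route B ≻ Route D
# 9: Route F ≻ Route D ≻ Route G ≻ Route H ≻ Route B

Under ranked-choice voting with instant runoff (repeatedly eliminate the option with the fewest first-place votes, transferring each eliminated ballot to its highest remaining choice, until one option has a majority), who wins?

Round 1: Route F 4, Route G 2, Route B 2, Route H 1, Route D 0. Route D has the fewest and is eliminated.
Round 2: Route F 4, Route G 2, Route B 2, Route H 1. Route H has the fewest and is eliminated.
Round 3: Route F 5, Route G 2, Route B 2. Route F has a majority.

Route F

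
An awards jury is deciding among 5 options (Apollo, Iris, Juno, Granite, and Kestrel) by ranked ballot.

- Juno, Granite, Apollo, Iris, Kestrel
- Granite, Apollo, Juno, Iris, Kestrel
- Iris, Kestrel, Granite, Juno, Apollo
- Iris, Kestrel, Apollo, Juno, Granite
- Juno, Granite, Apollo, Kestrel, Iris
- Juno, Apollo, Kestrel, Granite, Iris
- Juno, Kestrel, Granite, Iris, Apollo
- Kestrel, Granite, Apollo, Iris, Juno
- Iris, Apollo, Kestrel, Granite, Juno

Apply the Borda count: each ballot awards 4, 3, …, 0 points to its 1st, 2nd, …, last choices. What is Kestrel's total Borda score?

18

Borda scores:
  Apollo: 2 + 3 + 0 + 2 + 2 + 3 + 0 + 2 + 3 = 17
  Iris: 1 + 1 + 4 + 4 + 0 + 0 + 1 + 1 + 4 = 16
  Juno: 4 + 2 + 1 + 1 + 4 + 4 + 4 + 0 + 0 = 20
  Granite: 3 + 4 + 2 + 0 + 3 + 1 + 2 + 3 + 1 = 19
  Kestrel: 0 + 0 + 3 + 3 + 1 + 2 + 3 + 4 + 2 = 18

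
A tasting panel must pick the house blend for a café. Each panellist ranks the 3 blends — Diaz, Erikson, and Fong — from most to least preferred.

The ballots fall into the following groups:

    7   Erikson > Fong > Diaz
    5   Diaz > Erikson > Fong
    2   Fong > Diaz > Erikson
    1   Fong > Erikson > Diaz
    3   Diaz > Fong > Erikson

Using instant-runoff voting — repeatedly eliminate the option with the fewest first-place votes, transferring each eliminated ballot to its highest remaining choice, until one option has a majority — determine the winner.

Round 1: Diaz 8, Erikson 7, Fong 3. Fong has the fewest and is eliminated.
Round 2: Diaz 10, Erikson 8. Diaz has a majority.

Diaz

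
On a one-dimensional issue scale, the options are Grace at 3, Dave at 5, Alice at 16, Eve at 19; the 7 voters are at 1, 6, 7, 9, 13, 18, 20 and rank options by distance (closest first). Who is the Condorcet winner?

With single-peaked preferences on a line, the Condorcet winner is the candidate closest to the median voter.
The median voter (position 9) is closest to Dave at 5.
Check: Dave vs Eve — voters closer to Dave: 4 of 7.

Dave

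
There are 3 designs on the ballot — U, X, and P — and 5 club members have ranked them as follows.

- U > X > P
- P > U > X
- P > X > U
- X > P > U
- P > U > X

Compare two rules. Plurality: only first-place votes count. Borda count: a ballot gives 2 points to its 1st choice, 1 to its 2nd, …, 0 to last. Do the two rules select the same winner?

Yes

Plurality first-place counts: U 1, X 1, P 3 → P.
Borda totals: U 4, X 4, P 7 → P.
The two rules agree on P.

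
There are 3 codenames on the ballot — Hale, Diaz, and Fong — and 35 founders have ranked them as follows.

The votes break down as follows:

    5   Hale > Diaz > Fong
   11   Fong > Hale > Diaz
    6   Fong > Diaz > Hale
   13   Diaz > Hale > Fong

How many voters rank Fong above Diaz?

17

Ballots ranking Fong above Diaz: 11+6 = 17.
Ballots ranking Diaz above Fong: 5+13 = 18.
So 17 of 35 voters prefer Fong to Diaz.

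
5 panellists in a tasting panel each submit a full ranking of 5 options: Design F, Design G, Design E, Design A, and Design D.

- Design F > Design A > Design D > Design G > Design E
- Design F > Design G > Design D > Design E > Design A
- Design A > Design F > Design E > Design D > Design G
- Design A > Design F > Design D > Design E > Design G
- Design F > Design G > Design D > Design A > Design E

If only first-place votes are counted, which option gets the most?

Design F

First-place vote totals:
  Design F: 3
  Design G: 0
  Design E: 0
  Design A: 2
  Design D: 0
Design F has the most first-place votes.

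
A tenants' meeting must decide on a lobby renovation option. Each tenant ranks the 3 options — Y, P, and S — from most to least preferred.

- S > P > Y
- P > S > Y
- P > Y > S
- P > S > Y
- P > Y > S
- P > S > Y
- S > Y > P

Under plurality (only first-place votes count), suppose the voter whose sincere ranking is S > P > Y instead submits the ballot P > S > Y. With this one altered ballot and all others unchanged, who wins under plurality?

First-place totals with the altered ballot: Y 0, P 6, S 1.
The winner is unchanged: still P.

P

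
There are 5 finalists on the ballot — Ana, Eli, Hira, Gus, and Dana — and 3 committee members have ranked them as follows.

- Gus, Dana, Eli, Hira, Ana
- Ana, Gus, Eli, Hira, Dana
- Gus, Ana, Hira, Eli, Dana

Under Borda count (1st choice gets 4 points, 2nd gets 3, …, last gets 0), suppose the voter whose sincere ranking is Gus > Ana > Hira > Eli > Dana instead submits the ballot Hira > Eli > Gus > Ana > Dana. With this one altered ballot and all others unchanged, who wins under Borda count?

Borda totals with the altered ballot: Ana 5, Eli 7, Hira 6, Gus 9, Dana 3.
The winner is unchanged: still Gus.

Gus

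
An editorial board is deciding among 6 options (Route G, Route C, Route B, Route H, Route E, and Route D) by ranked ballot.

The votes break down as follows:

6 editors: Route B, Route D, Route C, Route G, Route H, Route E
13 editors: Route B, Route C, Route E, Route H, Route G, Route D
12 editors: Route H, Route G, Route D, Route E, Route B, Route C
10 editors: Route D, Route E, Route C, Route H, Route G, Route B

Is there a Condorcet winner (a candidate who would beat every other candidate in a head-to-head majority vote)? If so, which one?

None — there is no Condorcet winner

Head-to-head results (41 voters total):
Route G vs Route C: Route C wins 29–12.
Route G vs Route B: Route G wins 22–19.
Route G vs Route H: Route H wins 35–6.
Route G vs Route E: Route E wins 23–18.
Route G vs Route D: Route G wins 25–16.
Route C vs Route B: Route B wins 31–10.
Route C vs Route H: Route C wins 29–12.
Route C vs Route E: Route E wins 22–19.
Route C vs Route D: Route D wins 28–13.
Route B vs Route H: Route H wins 22–19.
Route B vs Route E: Route E wins 22–19.
Route B vs Route D: Route D wins 22–19.
Route H vs Route E: Route E wins 23–18.
Route H vs Route D: Route H wins 25–16.
Route E vs Route D: Route D wins 28–13.
No candidate beats all others: Route G beats Route B beats Route C beats Route G, a majority cycle.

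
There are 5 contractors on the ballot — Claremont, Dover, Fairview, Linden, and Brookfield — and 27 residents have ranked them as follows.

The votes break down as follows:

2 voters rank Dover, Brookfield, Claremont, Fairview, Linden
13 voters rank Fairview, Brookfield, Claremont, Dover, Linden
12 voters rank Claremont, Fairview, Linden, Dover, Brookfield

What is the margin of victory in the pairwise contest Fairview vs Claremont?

1

Ballots ranking Fairview above Claremont: 13.
Ballots ranking Claremont above Fairview: 2+12 = 14.
Claremont wins 14–13, a margin of 1.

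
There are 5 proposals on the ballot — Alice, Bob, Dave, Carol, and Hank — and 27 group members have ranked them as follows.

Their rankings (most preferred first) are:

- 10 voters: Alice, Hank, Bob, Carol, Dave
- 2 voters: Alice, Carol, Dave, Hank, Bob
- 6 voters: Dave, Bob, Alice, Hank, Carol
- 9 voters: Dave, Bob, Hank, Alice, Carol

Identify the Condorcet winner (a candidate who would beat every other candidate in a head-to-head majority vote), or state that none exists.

Dave

Head-to-head results (27 voters total):
Alice vs Bob: Bob wins 15–12.
Alice vs Dave: Dave wins 15–12.
Alice vs Carol: Alice wins 27–0.
Alice vs Hank: Alice wins 18–9.
Bob vs Dave: Dave wins 17–10.
Bob vs Carol: Bob wins 25–2.
Bob vs Hank: Bob wins 15–12.
Dave vs Carol: Dave wins 15–12.
Dave vs Hank: Dave wins 17–10.
Carol vs Hank: Hank wins 25–2.
Dave beats each rival — Alice (15–12), Bob (17–10), Carol (15–12), Hank (17–10) — so Dave is the Condorcet winner.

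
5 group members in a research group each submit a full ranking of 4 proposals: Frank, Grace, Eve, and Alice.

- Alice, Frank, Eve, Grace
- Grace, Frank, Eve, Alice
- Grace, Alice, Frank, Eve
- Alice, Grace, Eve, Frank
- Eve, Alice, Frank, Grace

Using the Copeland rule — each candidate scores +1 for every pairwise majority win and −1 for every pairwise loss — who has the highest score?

Pairwise results:
  Frank vs Grace: Grace wins 3–2.
  Frank vs Eve: Frank wins 3–2.
  Frank vs Alice: Alice wins 4–1.
  Grace vs Eve: Grace wins 3–2.
  Grace vs Alice: Alice wins 3–2.
  Eve vs Alice: Alice wins 3–2.
Copeland scores (wins − losses):
  Frank: 1 − 2 = -1
  Grace: 2 − 1 = 1
  Eve: 0 − 3 = -3
  Alice: 3 − 0 = 3
Alice has the best Copeland score.

Alice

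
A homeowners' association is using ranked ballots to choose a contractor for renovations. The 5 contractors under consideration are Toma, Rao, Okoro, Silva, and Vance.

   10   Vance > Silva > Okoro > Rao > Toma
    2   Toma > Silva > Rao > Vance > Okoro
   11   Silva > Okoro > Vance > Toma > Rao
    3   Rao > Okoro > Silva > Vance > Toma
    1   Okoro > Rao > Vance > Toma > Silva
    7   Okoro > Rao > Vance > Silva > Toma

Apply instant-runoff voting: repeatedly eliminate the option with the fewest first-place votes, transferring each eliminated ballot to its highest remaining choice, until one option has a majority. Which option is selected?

Round 1: Silva 11, Vance 10, Okoro 8, Rao 3, Toma 2. Toma has the fewest and is eliminated.
Round 2: Silva 13, Vance 10, Okoro 8, Rao 3. Rao has the fewest and is eliminated.
Round 3: Silva 13, Okoro 11, Vance 10. Vance has the fewest and is eliminated.
Round 4: Silva 23, Okoro 11. Silva has a majority.

Silva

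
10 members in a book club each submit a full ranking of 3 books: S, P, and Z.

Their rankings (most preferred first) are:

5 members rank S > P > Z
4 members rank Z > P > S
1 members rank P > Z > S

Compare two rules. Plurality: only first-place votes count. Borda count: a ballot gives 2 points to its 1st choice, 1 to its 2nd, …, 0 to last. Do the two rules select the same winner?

No

Plurality first-place counts: S 5, P 1, Z 4 → S.
Borda totals: S 10, P 11, Z 9 → P.
The two rules disagree: plurality picks S, Borda picks P.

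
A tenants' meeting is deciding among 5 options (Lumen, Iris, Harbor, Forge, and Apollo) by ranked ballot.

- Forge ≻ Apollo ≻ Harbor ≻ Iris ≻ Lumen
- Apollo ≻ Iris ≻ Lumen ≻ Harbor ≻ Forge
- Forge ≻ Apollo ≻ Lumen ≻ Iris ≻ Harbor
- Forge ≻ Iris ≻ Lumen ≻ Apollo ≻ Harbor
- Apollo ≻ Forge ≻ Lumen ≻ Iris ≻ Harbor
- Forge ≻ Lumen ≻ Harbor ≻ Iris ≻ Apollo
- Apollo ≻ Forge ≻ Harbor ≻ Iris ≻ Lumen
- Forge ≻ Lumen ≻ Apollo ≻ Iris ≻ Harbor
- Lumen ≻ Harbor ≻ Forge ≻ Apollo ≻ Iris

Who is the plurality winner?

First-place vote totals:
  Lumen: 1
  Iris: 0
  Harbor: 0
  Forge: 5
  Apollo: 3
Forge has the most first-place votes.

Forge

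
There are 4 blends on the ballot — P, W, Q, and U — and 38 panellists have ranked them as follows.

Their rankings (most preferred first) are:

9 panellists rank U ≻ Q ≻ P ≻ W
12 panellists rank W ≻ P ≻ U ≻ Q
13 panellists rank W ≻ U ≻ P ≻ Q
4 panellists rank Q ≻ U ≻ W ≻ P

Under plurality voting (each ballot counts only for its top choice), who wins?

W

First-place vote totals:
  P: 0
  W: 25
  Q: 4
  U: 9
W has the most first-place votes.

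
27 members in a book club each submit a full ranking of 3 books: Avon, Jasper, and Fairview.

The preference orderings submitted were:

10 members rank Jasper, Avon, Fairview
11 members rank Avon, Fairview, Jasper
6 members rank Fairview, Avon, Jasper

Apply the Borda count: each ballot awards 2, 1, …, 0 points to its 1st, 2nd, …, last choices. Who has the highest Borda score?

Avon

Borda scores:
  Avon: 10·1 + 11·2 + 6·1 = 38
  Jasper: 10·2 + 11·0 + 6·0 = 20
  Fairview: 10·0 + 11·1 + 6·2 = 23
Avon has the highest total.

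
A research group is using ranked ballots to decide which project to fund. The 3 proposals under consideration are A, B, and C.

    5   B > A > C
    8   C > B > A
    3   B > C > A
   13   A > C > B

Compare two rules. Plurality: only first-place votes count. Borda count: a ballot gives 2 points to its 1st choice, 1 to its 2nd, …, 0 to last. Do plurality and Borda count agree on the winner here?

No

Plurality first-place counts: A 13, B 8, C 8 → A.
Borda totals: A 31, B 24, C 32 → C.
The two rules disagree: plurality picks A, Borda picks C.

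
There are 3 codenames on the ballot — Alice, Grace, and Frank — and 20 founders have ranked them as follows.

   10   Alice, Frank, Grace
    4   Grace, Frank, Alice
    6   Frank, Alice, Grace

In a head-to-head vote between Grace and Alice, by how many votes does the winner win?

12

Ballots ranking Grace above Alice: 4.
Ballots ranking Alice above Grace: 10+6 = 16.
Alice wins 16–4, a margin of 12.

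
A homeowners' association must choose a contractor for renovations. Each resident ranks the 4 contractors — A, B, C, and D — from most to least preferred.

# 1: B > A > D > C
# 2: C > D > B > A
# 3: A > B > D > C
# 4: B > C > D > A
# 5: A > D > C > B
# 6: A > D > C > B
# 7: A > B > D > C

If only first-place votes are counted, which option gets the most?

A

First-place vote totals:
  A: 4
  B: 2
  C: 1
  D: 0
A has the most first-place votes.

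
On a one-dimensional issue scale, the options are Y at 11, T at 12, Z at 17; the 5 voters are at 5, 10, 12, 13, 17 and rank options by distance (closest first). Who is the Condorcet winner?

T

With single-peaked preferences on a line, the Condorcet winner is the candidate closest to the median voter.
The median voter (position 12) is closest to T at 12.
Check: T vs Y — voters closer to T: 3 of 5.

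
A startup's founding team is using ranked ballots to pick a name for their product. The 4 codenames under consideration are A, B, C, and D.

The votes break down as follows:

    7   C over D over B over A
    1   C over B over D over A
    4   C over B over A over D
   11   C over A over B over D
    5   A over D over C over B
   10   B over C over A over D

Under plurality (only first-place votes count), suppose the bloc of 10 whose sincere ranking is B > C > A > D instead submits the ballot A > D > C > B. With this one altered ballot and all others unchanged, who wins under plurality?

C

First-place totals with the altered ballot: A 15, B 0, C 23, D 0.
The winner is unchanged: still C.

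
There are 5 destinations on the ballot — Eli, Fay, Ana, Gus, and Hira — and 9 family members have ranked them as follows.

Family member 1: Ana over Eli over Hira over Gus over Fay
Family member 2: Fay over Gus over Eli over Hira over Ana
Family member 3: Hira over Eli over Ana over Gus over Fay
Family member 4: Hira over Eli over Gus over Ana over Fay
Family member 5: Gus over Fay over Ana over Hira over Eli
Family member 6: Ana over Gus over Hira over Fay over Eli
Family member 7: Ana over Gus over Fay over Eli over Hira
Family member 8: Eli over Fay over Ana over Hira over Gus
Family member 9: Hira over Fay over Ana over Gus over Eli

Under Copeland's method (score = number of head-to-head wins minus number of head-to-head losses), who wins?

Pairwise results:
  Eli vs Fay: Fay wins 5–4.
  Eli vs Ana: Ana wins 5–4.
  Eli vs Gus: Gus wins 5–4.
  Eli vs Hira: Hira wins 5–4.
  Fay vs Ana: Ana wins 5–4.
  Fay vs Gus: Gus wins 6–3.
  Fay vs Hira: Hira wins 5–4.
  Ana vs Gus: Ana wins 6–3.
  Ana vs Hira: Ana wins 5–4.
  Gus vs Hira: Hira wins 5–4.
Copeland scores (wins − losses):
  Eli: 0 − 4 = -4
  Fay: 1 − 3 = -2
  Ana: 4 − 0 = 4
  Gus: 2 − 2 = 0
  Hira: 3 − 1 = 2
Ana has the best Copeland score.

Ana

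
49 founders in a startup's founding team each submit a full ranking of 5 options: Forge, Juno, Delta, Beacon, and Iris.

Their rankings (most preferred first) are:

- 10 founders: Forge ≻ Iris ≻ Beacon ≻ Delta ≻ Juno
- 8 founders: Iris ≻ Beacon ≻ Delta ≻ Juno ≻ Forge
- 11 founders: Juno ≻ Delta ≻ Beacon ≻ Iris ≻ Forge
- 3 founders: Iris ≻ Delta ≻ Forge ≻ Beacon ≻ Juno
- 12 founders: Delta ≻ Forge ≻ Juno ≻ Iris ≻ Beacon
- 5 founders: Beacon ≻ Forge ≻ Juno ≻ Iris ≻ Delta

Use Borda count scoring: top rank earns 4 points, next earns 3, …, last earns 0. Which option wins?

Delta

Borda scores:
  Forge: 10·4 + 8·0 + 11·0 + 3·2 + 12·3 + 5·3 = 97
  Juno: 10·0 + 8·1 + 11·4 + 3·0 + 12·2 + 5·2 = 86
  Delta: 10·1 + 8·2 + 11·3 + 3·3 + 12·4 + 5·0 = 116
  Beacon: 10·2 + 8·3 + 11·2 + 3·1 + 12·0 + 5·4 = 89
  Iris: 10·3 + 8·4 + 11·1 + 3·4 + 12·1 + 5·1 = 102
Delta has the highest total.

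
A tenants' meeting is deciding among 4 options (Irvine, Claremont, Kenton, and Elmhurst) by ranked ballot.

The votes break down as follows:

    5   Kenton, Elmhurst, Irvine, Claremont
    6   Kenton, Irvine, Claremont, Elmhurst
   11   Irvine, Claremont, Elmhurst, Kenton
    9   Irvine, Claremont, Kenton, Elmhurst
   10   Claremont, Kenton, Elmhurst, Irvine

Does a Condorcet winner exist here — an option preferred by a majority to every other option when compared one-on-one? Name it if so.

Head-to-head results (41 voters total):
Irvine vs Claremont: Irvine wins 31–10.
Irvine vs Kenton: Kenton wins 21–20.
Irvine vs Elmhurst: Irvine wins 26–15.
Claremont vs Kenton: Claremont wins 30–11.
Claremont vs Elmhurst: Claremont wins 36–5.
Kenton vs Elmhurst: Kenton wins 30–11.
No candidate beats all others: Irvine beats Claremont beats Kenton beats Irvine, a majority cycle.

There is no Condorcet winner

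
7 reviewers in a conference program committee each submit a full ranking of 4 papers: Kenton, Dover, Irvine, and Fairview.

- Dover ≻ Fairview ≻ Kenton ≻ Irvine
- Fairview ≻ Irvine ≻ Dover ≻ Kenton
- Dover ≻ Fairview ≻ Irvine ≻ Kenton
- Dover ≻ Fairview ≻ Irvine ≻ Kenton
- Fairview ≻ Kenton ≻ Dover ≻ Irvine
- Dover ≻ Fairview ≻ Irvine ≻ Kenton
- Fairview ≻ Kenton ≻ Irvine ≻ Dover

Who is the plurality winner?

Dover

First-place vote totals:
  Kenton: 0
  Dover: 4
  Irvine: 0
  Fairview: 3
Dover has the most first-place votes.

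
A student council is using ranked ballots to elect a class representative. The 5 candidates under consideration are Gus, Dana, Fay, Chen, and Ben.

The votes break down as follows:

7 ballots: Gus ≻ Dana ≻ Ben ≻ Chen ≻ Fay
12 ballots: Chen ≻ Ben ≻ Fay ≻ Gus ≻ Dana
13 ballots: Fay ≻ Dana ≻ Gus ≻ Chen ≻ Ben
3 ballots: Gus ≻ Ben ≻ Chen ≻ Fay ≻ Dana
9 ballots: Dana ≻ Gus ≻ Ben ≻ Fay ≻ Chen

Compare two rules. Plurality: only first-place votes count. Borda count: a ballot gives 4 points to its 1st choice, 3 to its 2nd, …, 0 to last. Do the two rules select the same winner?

No

Plurality first-place counts: Gus 10, Dana 9, Fay 13, Chen 12, Ben 0 → Fay.
Borda totals: Gus 105, Dana 96, Fay 88, Chen 74, Ben 77 → Gus.
The two rules disagree: plurality picks Fay, Borda picks Gus.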